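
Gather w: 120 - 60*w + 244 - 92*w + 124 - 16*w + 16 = 504 - 168*w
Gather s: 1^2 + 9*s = 9*s + 1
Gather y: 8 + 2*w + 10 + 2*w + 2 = 4*w + 20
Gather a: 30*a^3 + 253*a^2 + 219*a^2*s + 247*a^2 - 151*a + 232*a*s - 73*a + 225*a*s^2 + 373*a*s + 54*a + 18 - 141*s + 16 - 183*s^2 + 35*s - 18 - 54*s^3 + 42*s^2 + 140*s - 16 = 30*a^3 + a^2*(219*s + 500) + a*(225*s^2 + 605*s - 170) - 54*s^3 - 141*s^2 + 34*s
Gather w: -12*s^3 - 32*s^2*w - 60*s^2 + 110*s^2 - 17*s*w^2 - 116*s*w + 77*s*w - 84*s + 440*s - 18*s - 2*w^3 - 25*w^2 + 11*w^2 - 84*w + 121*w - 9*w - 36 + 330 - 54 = -12*s^3 + 50*s^2 + 338*s - 2*w^3 + w^2*(-17*s - 14) + w*(-32*s^2 - 39*s + 28) + 240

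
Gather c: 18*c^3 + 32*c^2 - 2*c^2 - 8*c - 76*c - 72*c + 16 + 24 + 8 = 18*c^3 + 30*c^2 - 156*c + 48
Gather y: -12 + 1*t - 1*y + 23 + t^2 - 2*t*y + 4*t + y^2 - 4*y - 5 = t^2 + 5*t + y^2 + y*(-2*t - 5) + 6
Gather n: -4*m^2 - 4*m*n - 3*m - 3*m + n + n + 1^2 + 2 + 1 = -4*m^2 - 6*m + n*(2 - 4*m) + 4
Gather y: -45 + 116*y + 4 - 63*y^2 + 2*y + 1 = -63*y^2 + 118*y - 40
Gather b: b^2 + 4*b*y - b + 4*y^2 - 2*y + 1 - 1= b^2 + b*(4*y - 1) + 4*y^2 - 2*y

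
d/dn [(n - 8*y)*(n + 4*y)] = 2*n - 4*y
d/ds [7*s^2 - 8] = 14*s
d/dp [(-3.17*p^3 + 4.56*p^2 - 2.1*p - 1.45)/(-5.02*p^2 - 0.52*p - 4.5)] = (15.9134*p^4 + 3.2968*p^3 + 29.8818*p^2 - 55.598*p + 8.696)/(25.2004*p^4 + 5.2208*p^3 + 45.4504*p^2 + 4.68*p + 20.25)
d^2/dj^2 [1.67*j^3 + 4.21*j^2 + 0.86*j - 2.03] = 10.02*j + 8.42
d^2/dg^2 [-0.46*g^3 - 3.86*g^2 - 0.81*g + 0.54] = -2.76*g - 7.72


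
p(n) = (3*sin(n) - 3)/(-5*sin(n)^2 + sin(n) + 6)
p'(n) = (10*sin(n)*cos(n) - cos(n))*(3*sin(n) - 3)/(-5*sin(n)^2 + sin(n) + 6)^2 + 3*cos(n)/(-5*sin(n)^2 + sin(n) + 6)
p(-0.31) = -0.75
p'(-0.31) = 1.10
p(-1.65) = -173.97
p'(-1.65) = -4391.19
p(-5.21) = -0.12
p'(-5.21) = 0.33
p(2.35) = -0.21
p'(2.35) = -0.29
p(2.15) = -0.15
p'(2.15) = -0.31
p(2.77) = -0.33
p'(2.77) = -0.35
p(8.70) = -0.23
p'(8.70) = -0.29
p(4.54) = -36.77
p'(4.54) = -425.88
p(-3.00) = -0.59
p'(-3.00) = -0.76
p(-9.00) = -0.89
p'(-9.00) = -1.46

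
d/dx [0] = 0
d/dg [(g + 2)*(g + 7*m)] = 2*g + 7*m + 2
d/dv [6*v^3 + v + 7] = 18*v^2 + 1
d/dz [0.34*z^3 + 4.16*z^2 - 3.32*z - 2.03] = 1.02*z^2 + 8.32*z - 3.32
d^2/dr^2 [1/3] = 0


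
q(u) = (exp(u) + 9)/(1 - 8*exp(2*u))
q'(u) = exp(u)/(1 - 8*exp(2*u)) + 16*(exp(u) + 9)*exp(2*u)/(1 - 8*exp(2*u))^2 = (16*(exp(u) + 9)*exp(u) - 8*exp(2*u) + 1)*exp(u)/(8*exp(2*u) - 1)^2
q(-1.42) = 17.35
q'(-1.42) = 30.91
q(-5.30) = 9.01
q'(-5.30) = 0.01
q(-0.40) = -3.73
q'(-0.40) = 10.07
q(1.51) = -0.08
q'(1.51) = 0.14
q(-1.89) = 11.20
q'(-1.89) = 5.19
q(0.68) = -0.36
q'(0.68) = 0.69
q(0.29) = -0.78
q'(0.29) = 1.57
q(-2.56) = 9.53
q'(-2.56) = 1.04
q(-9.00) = 9.00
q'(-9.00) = 0.00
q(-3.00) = 9.23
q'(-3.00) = 0.42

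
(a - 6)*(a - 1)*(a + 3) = a^3 - 4*a^2 - 15*a + 18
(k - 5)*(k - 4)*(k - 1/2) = k^3 - 19*k^2/2 + 49*k/2 - 10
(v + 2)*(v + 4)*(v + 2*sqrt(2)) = v^3 + 2*sqrt(2)*v^2 + 6*v^2 + 8*v + 12*sqrt(2)*v + 16*sqrt(2)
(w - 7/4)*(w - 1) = w^2 - 11*w/4 + 7/4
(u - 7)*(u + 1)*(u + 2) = u^3 - 4*u^2 - 19*u - 14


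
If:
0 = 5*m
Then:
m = 0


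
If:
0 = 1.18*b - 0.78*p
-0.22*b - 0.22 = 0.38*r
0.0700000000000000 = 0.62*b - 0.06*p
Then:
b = 0.13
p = 0.20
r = -0.66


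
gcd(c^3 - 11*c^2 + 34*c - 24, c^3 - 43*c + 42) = c^2 - 7*c + 6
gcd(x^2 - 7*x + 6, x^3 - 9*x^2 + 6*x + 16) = 1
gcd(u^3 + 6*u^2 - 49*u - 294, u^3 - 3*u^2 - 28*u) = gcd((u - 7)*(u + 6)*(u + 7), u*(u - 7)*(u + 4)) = u - 7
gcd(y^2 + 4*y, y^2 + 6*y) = y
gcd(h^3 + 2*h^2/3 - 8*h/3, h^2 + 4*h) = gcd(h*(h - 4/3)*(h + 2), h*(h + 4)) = h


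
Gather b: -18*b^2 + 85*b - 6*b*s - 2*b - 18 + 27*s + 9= -18*b^2 + b*(83 - 6*s) + 27*s - 9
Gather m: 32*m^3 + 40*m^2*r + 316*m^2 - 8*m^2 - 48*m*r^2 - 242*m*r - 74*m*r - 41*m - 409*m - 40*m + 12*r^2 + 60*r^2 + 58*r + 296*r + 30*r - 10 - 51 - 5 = 32*m^3 + m^2*(40*r + 308) + m*(-48*r^2 - 316*r - 490) + 72*r^2 + 384*r - 66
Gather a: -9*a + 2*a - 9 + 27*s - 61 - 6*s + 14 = -7*a + 21*s - 56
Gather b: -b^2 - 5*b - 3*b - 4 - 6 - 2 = -b^2 - 8*b - 12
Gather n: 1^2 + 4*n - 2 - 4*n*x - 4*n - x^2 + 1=-4*n*x - x^2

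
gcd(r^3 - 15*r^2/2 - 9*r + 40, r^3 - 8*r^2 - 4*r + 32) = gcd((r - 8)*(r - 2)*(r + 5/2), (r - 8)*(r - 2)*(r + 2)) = r^2 - 10*r + 16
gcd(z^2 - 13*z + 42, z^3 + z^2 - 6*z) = 1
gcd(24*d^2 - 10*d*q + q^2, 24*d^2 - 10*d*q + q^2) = 24*d^2 - 10*d*q + q^2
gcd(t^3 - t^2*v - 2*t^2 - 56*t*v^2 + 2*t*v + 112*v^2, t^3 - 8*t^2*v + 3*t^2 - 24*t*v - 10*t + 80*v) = t^2 - 8*t*v - 2*t + 16*v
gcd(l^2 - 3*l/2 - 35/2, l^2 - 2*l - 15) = l - 5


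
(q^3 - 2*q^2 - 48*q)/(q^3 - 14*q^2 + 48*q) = (q + 6)/(q - 6)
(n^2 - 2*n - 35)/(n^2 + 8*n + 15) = (n - 7)/(n + 3)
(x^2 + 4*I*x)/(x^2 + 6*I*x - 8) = x/(x + 2*I)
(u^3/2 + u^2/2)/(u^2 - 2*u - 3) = u^2/(2*(u - 3))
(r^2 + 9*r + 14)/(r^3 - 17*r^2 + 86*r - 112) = (r^2 + 9*r + 14)/(r^3 - 17*r^2 + 86*r - 112)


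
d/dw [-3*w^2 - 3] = -6*w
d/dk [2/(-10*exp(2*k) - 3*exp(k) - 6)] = (40*exp(k) + 6)*exp(k)/(10*exp(2*k) + 3*exp(k) + 6)^2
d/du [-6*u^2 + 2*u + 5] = 2 - 12*u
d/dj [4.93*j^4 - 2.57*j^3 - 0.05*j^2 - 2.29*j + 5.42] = 19.72*j^3 - 7.71*j^2 - 0.1*j - 2.29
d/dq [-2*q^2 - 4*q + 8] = -4*q - 4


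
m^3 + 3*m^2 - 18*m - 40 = (m - 4)*(m + 2)*(m + 5)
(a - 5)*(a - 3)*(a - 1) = a^3 - 9*a^2 + 23*a - 15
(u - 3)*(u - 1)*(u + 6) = u^3 + 2*u^2 - 21*u + 18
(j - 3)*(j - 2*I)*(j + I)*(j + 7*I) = j^4 - 3*j^3 + 6*I*j^3 + 9*j^2 - 18*I*j^2 - 27*j + 14*I*j - 42*I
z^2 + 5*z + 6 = (z + 2)*(z + 3)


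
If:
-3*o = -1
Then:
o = 1/3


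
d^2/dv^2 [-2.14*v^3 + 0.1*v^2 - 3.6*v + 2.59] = 0.2 - 12.84*v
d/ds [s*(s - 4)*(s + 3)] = 3*s^2 - 2*s - 12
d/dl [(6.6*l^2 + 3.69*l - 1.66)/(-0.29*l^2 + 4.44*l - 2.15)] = (30.3741*l^2 - 29.3428*l - 0.563099999999999)/(0.0841*l^4 - 2.5752*l^3 + 20.9606*l^2 - 19.092*l + 4.6225)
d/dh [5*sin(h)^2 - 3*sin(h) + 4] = (10*sin(h) - 3)*cos(h)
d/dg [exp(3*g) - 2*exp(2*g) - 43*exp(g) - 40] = (3*exp(2*g) - 4*exp(g) - 43)*exp(g)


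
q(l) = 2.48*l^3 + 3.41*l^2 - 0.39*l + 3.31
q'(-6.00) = 226.53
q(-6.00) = -407.27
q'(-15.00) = 1571.31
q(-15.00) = -7593.59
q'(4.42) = 175.11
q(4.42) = 282.36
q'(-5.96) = 223.24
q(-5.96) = -398.27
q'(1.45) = 25.14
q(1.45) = 17.47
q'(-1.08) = 0.92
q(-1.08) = 4.58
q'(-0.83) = -0.93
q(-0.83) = 4.56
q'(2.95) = 84.48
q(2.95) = 95.50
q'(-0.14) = -1.20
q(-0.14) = 3.42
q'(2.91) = 82.46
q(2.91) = 92.16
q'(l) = 7.44*l^2 + 6.82*l - 0.39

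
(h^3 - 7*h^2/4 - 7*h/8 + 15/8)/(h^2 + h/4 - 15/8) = (2*h^2 - h - 3)/(2*h + 3)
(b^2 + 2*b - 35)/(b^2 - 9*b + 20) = (b + 7)/(b - 4)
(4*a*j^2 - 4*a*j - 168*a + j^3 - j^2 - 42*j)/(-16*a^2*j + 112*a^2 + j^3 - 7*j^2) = (-j - 6)/(4*a - j)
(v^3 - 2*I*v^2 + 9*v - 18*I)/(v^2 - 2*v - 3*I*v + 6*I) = (v^2 + I*v + 6)/(v - 2)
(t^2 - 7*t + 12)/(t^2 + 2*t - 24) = (t - 3)/(t + 6)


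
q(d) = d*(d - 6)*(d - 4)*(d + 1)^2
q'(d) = d*(d - 6)*(d - 4)*(2*d + 2) + d*(d - 6)*(d + 1)^2 + d*(d - 4)*(d + 1)^2 + (d - 6)*(d - 4)*(d + 1)^2 = 5*d^4 - 32*d^3 + 15*d^2 + 76*d + 24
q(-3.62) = -1821.55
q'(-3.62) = 2322.09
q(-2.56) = -349.84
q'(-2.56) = 679.36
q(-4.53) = -5070.20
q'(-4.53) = 5067.78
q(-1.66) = -31.35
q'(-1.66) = 123.52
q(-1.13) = -0.70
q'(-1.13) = 11.60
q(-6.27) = -21943.39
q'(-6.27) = 15752.43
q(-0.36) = -4.09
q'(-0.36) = 0.16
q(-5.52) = -12368.17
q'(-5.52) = 10086.05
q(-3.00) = -756.00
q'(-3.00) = 1200.00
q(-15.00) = -1173060.00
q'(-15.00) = 363384.00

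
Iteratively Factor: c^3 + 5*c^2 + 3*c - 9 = (c - 1)*(c^2 + 6*c + 9) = (c - 1)*(c + 3)*(c + 3)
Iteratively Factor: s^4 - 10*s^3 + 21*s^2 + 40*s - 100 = (s - 2)*(s^3 - 8*s^2 + 5*s + 50) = (s - 2)*(s + 2)*(s^2 - 10*s + 25) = (s - 5)*(s - 2)*(s + 2)*(s - 5)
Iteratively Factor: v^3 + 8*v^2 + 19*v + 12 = (v + 4)*(v^2 + 4*v + 3) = (v + 1)*(v + 4)*(v + 3)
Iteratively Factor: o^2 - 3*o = (o - 3)*(o)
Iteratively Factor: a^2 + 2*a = (a)*(a + 2)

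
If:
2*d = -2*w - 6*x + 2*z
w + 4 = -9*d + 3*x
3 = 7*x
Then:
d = -z/8 - 5/28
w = 9*z/8 - 31/28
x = 3/7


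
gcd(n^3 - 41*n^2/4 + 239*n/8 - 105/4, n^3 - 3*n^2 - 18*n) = n - 6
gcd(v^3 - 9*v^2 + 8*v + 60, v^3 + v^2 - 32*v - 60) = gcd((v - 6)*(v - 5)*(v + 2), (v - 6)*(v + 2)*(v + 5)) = v^2 - 4*v - 12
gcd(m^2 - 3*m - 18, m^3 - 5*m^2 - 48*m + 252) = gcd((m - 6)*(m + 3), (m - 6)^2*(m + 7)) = m - 6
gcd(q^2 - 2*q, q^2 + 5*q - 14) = q - 2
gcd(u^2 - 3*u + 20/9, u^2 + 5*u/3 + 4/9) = 1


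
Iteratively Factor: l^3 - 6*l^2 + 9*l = (l)*(l^2 - 6*l + 9) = l*(l - 3)*(l - 3)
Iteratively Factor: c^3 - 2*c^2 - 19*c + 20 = (c - 1)*(c^2 - c - 20) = (c - 1)*(c + 4)*(c - 5)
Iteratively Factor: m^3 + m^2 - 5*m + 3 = (m - 1)*(m^2 + 2*m - 3) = (m - 1)^2*(m + 3)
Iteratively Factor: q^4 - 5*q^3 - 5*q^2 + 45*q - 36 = (q - 3)*(q^3 - 2*q^2 - 11*q + 12) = (q - 3)*(q - 1)*(q^2 - q - 12) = (q - 3)*(q - 1)*(q + 3)*(q - 4)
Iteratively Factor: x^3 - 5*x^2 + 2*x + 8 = (x - 4)*(x^2 - x - 2) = (x - 4)*(x - 2)*(x + 1)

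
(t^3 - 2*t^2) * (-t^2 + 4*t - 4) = -t^5 + 6*t^4 - 12*t^3 + 8*t^2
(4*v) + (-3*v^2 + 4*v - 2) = -3*v^2 + 8*v - 2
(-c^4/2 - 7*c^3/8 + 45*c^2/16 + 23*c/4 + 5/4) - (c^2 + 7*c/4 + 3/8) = -c^4/2 - 7*c^3/8 + 29*c^2/16 + 4*c + 7/8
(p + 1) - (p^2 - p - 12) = -p^2 + 2*p + 13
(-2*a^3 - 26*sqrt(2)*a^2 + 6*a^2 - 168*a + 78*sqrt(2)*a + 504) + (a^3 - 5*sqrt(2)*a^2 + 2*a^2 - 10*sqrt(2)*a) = -a^3 - 31*sqrt(2)*a^2 + 8*a^2 - 168*a + 68*sqrt(2)*a + 504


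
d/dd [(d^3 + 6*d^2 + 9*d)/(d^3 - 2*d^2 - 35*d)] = 8*(-d^2 - 11*d - 24)/(d^4 - 4*d^3 - 66*d^2 + 140*d + 1225)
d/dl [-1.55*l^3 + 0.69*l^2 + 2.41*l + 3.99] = -4.65*l^2 + 1.38*l + 2.41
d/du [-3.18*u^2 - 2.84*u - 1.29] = -6.36*u - 2.84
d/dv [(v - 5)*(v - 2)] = 2*v - 7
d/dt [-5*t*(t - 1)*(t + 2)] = -15*t^2 - 10*t + 10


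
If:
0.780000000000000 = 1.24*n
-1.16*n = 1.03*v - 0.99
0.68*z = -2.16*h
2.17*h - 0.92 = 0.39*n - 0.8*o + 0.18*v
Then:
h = -0.314814814814815*z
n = 0.63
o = 0.853935185185185*z + 1.51351980895709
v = 0.25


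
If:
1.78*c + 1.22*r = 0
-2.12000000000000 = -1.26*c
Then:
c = 1.68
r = -2.45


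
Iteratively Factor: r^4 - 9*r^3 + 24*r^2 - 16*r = (r)*(r^3 - 9*r^2 + 24*r - 16) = r*(r - 1)*(r^2 - 8*r + 16) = r*(r - 4)*(r - 1)*(r - 4)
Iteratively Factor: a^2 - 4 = (a + 2)*(a - 2)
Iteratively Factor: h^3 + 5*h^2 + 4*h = (h)*(h^2 + 5*h + 4) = h*(h + 4)*(h + 1)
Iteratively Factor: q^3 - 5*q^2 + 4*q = (q - 1)*(q^2 - 4*q) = q*(q - 1)*(q - 4)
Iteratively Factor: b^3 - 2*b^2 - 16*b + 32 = (b + 4)*(b^2 - 6*b + 8) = (b - 2)*(b + 4)*(b - 4)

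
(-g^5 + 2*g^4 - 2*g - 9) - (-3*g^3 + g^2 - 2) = -g^5 + 2*g^4 + 3*g^3 - g^2 - 2*g - 7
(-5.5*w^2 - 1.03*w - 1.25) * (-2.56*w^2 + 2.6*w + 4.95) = 14.08*w^4 - 11.6632*w^3 - 26.703*w^2 - 8.3485*w - 6.1875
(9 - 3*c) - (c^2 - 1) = -c^2 - 3*c + 10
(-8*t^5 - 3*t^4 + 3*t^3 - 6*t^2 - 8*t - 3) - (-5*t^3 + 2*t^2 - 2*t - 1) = -8*t^5 - 3*t^4 + 8*t^3 - 8*t^2 - 6*t - 2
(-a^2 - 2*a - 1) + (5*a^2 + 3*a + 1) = 4*a^2 + a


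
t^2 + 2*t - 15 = (t - 3)*(t + 5)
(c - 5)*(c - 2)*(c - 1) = c^3 - 8*c^2 + 17*c - 10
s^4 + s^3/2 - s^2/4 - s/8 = s*(s - 1/2)*(s + 1/2)^2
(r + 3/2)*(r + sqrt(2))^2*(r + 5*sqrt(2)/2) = r^4 + 3*r^3/2 + 9*sqrt(2)*r^3/2 + 27*sqrt(2)*r^2/4 + 12*r^2 + 5*sqrt(2)*r + 18*r + 15*sqrt(2)/2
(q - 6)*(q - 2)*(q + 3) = q^3 - 5*q^2 - 12*q + 36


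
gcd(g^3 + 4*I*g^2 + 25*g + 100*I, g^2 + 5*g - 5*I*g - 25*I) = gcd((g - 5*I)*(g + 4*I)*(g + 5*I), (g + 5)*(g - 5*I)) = g - 5*I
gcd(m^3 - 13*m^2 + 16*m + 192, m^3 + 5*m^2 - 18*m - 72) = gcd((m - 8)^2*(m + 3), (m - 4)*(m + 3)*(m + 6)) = m + 3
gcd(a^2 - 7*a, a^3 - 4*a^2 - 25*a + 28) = a - 7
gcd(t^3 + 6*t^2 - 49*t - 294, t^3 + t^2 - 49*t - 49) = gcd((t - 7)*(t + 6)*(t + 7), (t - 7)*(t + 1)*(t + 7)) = t^2 - 49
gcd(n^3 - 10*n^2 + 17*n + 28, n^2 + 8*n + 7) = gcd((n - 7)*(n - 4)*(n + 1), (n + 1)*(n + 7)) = n + 1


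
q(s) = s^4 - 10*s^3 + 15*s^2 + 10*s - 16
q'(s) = 4*s^3 - 30*s^2 + 30*s + 10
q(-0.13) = -17.02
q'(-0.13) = 5.58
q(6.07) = -281.57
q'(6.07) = -18.65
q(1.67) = 3.74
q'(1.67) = -4.94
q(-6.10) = 4135.54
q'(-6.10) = -2197.22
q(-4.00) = 1080.00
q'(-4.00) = -846.00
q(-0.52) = -15.66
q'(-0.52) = -14.27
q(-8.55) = 12589.28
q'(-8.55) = -4939.68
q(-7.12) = 6852.58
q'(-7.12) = -3168.21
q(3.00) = -40.00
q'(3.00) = -62.00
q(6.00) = -280.00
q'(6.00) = -26.00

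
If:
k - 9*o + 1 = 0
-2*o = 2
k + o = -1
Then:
No Solution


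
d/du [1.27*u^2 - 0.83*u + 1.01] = 2.54*u - 0.83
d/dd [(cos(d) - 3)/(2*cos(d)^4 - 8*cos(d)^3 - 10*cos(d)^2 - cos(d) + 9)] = (3*(1 - cos(2*d))^2/2 + 30*cos(d) + 37*cos(2*d) - 10*cos(3*d) + 25)*sin(d)/(-2*cos(d)^4 + 8*cos(d)^3 + 10*cos(d)^2 + cos(d) - 9)^2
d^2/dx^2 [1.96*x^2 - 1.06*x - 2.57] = 3.92000000000000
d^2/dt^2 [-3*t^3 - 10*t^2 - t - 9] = -18*t - 20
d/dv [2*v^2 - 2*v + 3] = 4*v - 2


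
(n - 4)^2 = n^2 - 8*n + 16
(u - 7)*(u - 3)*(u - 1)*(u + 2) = u^4 - 9*u^3 + 9*u^2 + 41*u - 42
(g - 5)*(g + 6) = g^2 + g - 30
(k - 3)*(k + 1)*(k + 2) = k^3 - 7*k - 6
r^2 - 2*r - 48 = (r - 8)*(r + 6)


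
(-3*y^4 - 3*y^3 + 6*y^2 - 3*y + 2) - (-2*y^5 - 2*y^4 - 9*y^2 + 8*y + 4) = 2*y^5 - y^4 - 3*y^3 + 15*y^2 - 11*y - 2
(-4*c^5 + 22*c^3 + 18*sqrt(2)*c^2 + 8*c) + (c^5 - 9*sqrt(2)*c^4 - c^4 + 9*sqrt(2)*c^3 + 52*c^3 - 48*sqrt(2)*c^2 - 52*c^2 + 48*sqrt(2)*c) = -3*c^5 - 9*sqrt(2)*c^4 - c^4 + 9*sqrt(2)*c^3 + 74*c^3 - 52*c^2 - 30*sqrt(2)*c^2 + 8*c + 48*sqrt(2)*c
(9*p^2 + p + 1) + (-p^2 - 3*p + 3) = 8*p^2 - 2*p + 4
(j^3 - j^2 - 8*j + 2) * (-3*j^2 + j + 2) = -3*j^5 + 4*j^4 + 25*j^3 - 16*j^2 - 14*j + 4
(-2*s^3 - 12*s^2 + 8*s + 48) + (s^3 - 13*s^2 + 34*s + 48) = -s^3 - 25*s^2 + 42*s + 96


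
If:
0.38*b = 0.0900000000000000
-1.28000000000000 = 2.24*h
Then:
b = 0.24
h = -0.57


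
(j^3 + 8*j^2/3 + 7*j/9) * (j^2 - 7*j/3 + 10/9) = j^5 + j^4/3 - 13*j^3/3 + 31*j^2/27 + 70*j/81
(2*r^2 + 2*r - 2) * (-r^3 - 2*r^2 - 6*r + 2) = -2*r^5 - 6*r^4 - 14*r^3 - 4*r^2 + 16*r - 4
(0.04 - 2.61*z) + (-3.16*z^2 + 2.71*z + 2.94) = -3.16*z^2 + 0.1*z + 2.98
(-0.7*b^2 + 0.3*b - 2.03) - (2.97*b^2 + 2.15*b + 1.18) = -3.67*b^2 - 1.85*b - 3.21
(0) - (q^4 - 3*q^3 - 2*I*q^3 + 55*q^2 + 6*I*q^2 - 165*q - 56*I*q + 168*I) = -q^4 + 3*q^3 + 2*I*q^3 - 55*q^2 - 6*I*q^2 + 165*q + 56*I*q - 168*I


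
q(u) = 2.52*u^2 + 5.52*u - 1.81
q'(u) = 5.04*u + 5.52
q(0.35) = 0.43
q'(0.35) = 7.28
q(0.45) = 1.18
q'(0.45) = 7.79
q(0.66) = 2.93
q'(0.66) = 8.85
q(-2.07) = -2.44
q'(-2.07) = -4.91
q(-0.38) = -3.54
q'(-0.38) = 3.60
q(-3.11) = 5.40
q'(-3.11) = -10.15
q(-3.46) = 9.26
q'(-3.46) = -11.92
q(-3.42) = 8.79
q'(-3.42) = -11.72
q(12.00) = 427.31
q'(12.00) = 66.00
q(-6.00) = 55.79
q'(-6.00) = -24.72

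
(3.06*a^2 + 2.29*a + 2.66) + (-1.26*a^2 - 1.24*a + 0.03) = 1.8*a^2 + 1.05*a + 2.69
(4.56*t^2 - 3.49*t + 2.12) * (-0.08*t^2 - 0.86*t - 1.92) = -0.3648*t^4 - 3.6424*t^3 - 5.9234*t^2 + 4.8776*t - 4.0704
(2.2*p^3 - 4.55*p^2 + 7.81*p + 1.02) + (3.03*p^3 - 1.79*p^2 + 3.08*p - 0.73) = 5.23*p^3 - 6.34*p^2 + 10.89*p + 0.29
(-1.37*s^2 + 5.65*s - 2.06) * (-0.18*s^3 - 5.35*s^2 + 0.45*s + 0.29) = 0.2466*s^5 + 6.3125*s^4 - 30.4732*s^3 + 13.1662*s^2 + 0.7115*s - 0.5974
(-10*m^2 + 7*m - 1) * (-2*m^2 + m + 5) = 20*m^4 - 24*m^3 - 41*m^2 + 34*m - 5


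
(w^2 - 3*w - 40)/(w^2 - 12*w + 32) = (w + 5)/(w - 4)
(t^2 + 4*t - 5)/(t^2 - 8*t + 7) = (t + 5)/(t - 7)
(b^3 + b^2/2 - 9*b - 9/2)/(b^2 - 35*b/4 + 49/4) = 2*(2*b^3 + b^2 - 18*b - 9)/(4*b^2 - 35*b + 49)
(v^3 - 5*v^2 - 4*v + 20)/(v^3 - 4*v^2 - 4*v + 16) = (v - 5)/(v - 4)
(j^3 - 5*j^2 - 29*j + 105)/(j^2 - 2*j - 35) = j - 3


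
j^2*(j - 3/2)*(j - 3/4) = j^4 - 9*j^3/4 + 9*j^2/8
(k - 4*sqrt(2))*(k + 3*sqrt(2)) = k^2 - sqrt(2)*k - 24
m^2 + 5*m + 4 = (m + 1)*(m + 4)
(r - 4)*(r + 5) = r^2 + r - 20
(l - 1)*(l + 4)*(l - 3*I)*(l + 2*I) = l^4 + 3*l^3 - I*l^3 + 2*l^2 - 3*I*l^2 + 18*l + 4*I*l - 24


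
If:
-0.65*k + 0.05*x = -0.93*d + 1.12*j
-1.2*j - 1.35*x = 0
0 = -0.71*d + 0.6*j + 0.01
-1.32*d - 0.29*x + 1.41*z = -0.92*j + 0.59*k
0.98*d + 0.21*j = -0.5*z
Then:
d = -0.01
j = -0.03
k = 0.04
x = 0.02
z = 0.03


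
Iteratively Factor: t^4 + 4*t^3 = (t + 4)*(t^3) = t*(t + 4)*(t^2) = t^2*(t + 4)*(t)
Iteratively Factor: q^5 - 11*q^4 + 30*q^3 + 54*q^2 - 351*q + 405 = (q - 5)*(q^4 - 6*q^3 + 54*q - 81) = (q - 5)*(q - 3)*(q^3 - 3*q^2 - 9*q + 27) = (q - 5)*(q - 3)^2*(q^2 - 9) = (q - 5)*(q - 3)^2*(q + 3)*(q - 3)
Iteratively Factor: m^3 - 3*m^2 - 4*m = (m - 4)*(m^2 + m) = (m - 4)*(m + 1)*(m)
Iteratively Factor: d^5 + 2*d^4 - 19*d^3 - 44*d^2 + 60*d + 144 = (d + 3)*(d^4 - d^3 - 16*d^2 + 4*d + 48) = (d - 2)*(d + 3)*(d^3 + d^2 - 14*d - 24) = (d - 2)*(d + 3)^2*(d^2 - 2*d - 8) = (d - 4)*(d - 2)*(d + 3)^2*(d + 2)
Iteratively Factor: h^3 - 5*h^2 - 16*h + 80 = (h - 5)*(h^2 - 16) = (h - 5)*(h - 4)*(h + 4)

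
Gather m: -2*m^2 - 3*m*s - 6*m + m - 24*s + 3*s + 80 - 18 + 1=-2*m^2 + m*(-3*s - 5) - 21*s + 63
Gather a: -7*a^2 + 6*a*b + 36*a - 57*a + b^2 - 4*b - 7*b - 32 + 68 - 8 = -7*a^2 + a*(6*b - 21) + b^2 - 11*b + 28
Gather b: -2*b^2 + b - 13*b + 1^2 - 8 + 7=-2*b^2 - 12*b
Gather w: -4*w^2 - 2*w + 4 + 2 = -4*w^2 - 2*w + 6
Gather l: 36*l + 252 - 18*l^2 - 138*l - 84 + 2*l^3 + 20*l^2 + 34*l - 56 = 2*l^3 + 2*l^2 - 68*l + 112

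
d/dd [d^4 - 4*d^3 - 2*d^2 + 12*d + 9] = 4*d^3 - 12*d^2 - 4*d + 12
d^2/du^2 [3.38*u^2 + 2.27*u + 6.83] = 6.76000000000000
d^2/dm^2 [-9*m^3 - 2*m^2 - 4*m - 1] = -54*m - 4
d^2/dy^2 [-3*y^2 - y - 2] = -6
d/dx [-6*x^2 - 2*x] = -12*x - 2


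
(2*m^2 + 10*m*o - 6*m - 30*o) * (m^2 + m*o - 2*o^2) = 2*m^4 + 12*m^3*o - 6*m^3 + 6*m^2*o^2 - 36*m^2*o - 20*m*o^3 - 18*m*o^2 + 60*o^3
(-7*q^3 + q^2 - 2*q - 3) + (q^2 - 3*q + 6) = -7*q^3 + 2*q^2 - 5*q + 3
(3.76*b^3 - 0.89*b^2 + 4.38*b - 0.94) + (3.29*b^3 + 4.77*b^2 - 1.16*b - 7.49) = 7.05*b^3 + 3.88*b^2 + 3.22*b - 8.43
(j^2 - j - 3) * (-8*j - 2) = -8*j^3 + 6*j^2 + 26*j + 6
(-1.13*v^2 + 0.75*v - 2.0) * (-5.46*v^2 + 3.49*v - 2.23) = 6.1698*v^4 - 8.0387*v^3 + 16.0574*v^2 - 8.6525*v + 4.46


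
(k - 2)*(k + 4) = k^2 + 2*k - 8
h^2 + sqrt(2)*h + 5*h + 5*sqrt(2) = (h + 5)*(h + sqrt(2))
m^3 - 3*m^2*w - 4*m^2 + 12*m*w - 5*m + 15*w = (m - 5)*(m + 1)*(m - 3*w)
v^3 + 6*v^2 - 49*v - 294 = (v - 7)*(v + 6)*(v + 7)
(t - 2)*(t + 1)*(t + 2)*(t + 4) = t^4 + 5*t^3 - 20*t - 16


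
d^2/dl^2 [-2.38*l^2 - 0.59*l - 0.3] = -4.76000000000000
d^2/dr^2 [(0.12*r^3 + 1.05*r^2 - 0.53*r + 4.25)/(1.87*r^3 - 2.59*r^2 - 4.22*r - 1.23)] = (8.505882*r^6 - 5.438334*r^5 + 246.771558*r^4 - 330.451532*r^3 - 61.135464*r^2 + 348.582264*r + 132.972076)/(6.539203*r^9 - 27.170913*r^8 - 6.63831300000001*r^7 + 92.354816*r^6 + 50.724132*r^5 - 104.885625*r^4 - 147.326003*r^3 - 77.468229*r^2 - 19.153314*r - 1.860867)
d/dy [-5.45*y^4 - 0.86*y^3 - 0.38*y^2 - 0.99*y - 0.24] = -21.8*y^3 - 2.58*y^2 - 0.76*y - 0.99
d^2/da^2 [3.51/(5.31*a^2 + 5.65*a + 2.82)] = (-197.936622*a^2 - 210.61053*a + 3.51*(10.62*a + 5.65)*(21.24*a + 11.3) - 105.118884)/(5.31*a^2 + 5.65*a + 2.82)^3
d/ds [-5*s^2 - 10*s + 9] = -10*s - 10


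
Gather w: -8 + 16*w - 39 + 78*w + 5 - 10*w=84*w - 42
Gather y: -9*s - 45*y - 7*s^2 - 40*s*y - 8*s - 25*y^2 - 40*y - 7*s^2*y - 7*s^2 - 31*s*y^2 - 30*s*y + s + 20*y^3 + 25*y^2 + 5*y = -14*s^2 - 31*s*y^2 - 16*s + 20*y^3 + y*(-7*s^2 - 70*s - 80)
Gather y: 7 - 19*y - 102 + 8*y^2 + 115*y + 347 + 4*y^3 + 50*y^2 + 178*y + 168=4*y^3 + 58*y^2 + 274*y + 420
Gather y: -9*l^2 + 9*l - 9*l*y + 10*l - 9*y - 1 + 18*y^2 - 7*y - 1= -9*l^2 + 19*l + 18*y^2 + y*(-9*l - 16) - 2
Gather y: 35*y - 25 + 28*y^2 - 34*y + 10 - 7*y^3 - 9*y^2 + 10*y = -7*y^3 + 19*y^2 + 11*y - 15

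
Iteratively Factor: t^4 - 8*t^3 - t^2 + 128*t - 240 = (t - 5)*(t^3 - 3*t^2 - 16*t + 48) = (t - 5)*(t + 4)*(t^2 - 7*t + 12) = (t - 5)*(t - 4)*(t + 4)*(t - 3)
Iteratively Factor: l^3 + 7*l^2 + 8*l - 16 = (l - 1)*(l^2 + 8*l + 16) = (l - 1)*(l + 4)*(l + 4)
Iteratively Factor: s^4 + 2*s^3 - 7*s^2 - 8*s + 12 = (s - 2)*(s^3 + 4*s^2 + s - 6) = (s - 2)*(s - 1)*(s^2 + 5*s + 6) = (s - 2)*(s - 1)*(s + 2)*(s + 3)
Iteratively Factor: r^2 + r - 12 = (r + 4)*(r - 3)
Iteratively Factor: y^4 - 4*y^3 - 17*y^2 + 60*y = (y + 4)*(y^3 - 8*y^2 + 15*y) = (y - 3)*(y + 4)*(y^2 - 5*y) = (y - 5)*(y - 3)*(y + 4)*(y)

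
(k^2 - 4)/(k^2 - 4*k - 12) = (k - 2)/(k - 6)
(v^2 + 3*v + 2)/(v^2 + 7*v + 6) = (v + 2)/(v + 6)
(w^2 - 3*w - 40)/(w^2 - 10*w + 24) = (w^2 - 3*w - 40)/(w^2 - 10*w + 24)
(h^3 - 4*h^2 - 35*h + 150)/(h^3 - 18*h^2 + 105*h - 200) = (h + 6)/(h - 8)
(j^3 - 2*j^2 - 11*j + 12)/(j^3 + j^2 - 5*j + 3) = (j - 4)/(j - 1)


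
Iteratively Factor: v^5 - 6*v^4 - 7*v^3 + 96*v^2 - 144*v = (v)*(v^4 - 6*v^3 - 7*v^2 + 96*v - 144) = v*(v - 4)*(v^3 - 2*v^2 - 15*v + 36) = v*(v - 4)*(v - 3)*(v^2 + v - 12) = v*(v - 4)*(v - 3)*(v + 4)*(v - 3)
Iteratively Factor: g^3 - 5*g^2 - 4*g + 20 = (g + 2)*(g^2 - 7*g + 10) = (g - 5)*(g + 2)*(g - 2)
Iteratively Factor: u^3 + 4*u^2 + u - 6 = (u - 1)*(u^2 + 5*u + 6) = (u - 1)*(u + 2)*(u + 3)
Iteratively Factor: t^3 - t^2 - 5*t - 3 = (t + 1)*(t^2 - 2*t - 3) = (t - 3)*(t + 1)*(t + 1)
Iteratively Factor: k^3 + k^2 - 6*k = (k + 3)*(k^2 - 2*k) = (k - 2)*(k + 3)*(k)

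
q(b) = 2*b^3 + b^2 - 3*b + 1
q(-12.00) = -3275.00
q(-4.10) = -107.73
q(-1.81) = -2.15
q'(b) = 6*b^2 + 2*b - 3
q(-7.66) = -816.25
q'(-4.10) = 89.66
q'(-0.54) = -2.33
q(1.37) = 3.91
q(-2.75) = -24.78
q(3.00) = 55.00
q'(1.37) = 11.00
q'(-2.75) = 36.88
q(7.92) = 1033.55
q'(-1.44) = 6.56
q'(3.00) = 57.00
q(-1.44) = 1.42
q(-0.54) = 2.60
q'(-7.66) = 333.73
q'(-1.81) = 13.04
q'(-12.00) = 837.00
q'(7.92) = 389.20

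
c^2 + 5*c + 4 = (c + 1)*(c + 4)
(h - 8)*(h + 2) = h^2 - 6*h - 16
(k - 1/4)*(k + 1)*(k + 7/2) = k^3 + 17*k^2/4 + 19*k/8 - 7/8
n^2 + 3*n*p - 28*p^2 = (n - 4*p)*(n + 7*p)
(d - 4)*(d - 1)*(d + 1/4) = d^3 - 19*d^2/4 + 11*d/4 + 1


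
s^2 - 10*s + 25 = (s - 5)^2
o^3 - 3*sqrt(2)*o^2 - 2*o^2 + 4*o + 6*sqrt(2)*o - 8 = (o - 2)*(o - 2*sqrt(2))*(o - sqrt(2))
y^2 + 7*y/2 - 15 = (y - 5/2)*(y + 6)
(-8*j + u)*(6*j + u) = -48*j^2 - 2*j*u + u^2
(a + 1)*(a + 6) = a^2 + 7*a + 6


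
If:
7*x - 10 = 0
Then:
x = 10/7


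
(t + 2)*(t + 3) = t^2 + 5*t + 6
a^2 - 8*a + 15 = (a - 5)*(a - 3)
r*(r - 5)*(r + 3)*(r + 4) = r^4 + 2*r^3 - 23*r^2 - 60*r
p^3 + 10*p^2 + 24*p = p*(p + 4)*(p + 6)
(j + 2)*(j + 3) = j^2 + 5*j + 6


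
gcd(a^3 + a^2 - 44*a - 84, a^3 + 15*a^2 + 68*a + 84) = a^2 + 8*a + 12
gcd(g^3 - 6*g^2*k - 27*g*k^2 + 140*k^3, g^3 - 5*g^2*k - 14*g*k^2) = g - 7*k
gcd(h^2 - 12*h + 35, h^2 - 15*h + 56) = h - 7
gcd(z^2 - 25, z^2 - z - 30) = z + 5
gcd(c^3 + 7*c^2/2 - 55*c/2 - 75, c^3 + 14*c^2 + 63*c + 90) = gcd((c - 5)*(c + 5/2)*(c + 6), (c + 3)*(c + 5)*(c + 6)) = c + 6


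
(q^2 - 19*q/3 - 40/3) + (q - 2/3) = q^2 - 16*q/3 - 14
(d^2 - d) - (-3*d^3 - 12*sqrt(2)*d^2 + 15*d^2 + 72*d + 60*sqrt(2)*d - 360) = 3*d^3 - 14*d^2 + 12*sqrt(2)*d^2 - 60*sqrt(2)*d - 73*d + 360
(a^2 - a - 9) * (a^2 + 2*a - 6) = a^4 + a^3 - 17*a^2 - 12*a + 54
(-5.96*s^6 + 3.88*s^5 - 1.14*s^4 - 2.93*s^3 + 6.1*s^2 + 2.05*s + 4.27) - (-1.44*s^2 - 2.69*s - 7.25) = -5.96*s^6 + 3.88*s^5 - 1.14*s^4 - 2.93*s^3 + 7.54*s^2 + 4.74*s + 11.52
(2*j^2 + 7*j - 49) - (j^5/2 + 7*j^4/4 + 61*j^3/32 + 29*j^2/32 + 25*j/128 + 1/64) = -j^5/2 - 7*j^4/4 - 61*j^3/32 + 35*j^2/32 + 871*j/128 - 3137/64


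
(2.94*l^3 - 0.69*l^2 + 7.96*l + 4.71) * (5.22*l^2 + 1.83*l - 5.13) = 15.3468*l^5 + 1.7784*l^4 + 25.2063*l^3 + 42.6927*l^2 - 32.2155*l - 24.1623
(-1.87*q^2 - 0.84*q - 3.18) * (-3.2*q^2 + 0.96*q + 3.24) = 5.984*q^4 + 0.8928*q^3 + 3.3108*q^2 - 5.7744*q - 10.3032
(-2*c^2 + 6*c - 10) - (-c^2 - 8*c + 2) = -c^2 + 14*c - 12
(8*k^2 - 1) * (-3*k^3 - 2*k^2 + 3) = -24*k^5 - 16*k^4 + 3*k^3 + 26*k^2 - 3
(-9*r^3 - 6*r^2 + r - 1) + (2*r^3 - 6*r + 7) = -7*r^3 - 6*r^2 - 5*r + 6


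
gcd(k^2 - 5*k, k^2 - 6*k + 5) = k - 5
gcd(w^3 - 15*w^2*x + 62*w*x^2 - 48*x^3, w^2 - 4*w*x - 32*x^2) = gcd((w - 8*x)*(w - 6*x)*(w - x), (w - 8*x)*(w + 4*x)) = -w + 8*x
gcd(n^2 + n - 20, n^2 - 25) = n + 5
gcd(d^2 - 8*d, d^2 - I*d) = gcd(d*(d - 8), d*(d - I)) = d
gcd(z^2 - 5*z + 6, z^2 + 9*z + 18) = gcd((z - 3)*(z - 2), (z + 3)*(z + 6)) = 1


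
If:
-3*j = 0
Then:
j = 0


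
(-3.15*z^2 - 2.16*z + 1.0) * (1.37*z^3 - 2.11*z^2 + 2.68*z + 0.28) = -4.3155*z^5 + 3.6873*z^4 - 2.5144*z^3 - 8.7808*z^2 + 2.0752*z + 0.28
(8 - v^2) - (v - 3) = -v^2 - v + 11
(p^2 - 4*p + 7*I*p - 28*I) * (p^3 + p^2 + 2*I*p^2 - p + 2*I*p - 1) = p^5 - 3*p^4 + 9*I*p^4 - 19*p^3 - 27*I*p^3 + 45*p^2 - 43*I*p^2 + 60*p + 21*I*p + 28*I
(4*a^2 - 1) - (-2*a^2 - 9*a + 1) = 6*a^2 + 9*a - 2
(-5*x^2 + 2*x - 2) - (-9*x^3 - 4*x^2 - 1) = 9*x^3 - x^2 + 2*x - 1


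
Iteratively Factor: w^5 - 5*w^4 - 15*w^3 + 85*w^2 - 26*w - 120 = (w - 2)*(w^4 - 3*w^3 - 21*w^2 + 43*w + 60) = (w - 5)*(w - 2)*(w^3 + 2*w^2 - 11*w - 12) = (w - 5)*(w - 3)*(w - 2)*(w^2 + 5*w + 4) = (w - 5)*(w - 3)*(w - 2)*(w + 1)*(w + 4)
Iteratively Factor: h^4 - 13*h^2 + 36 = (h - 3)*(h^3 + 3*h^2 - 4*h - 12) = (h - 3)*(h + 2)*(h^2 + h - 6) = (h - 3)*(h + 2)*(h + 3)*(h - 2)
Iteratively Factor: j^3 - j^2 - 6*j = (j)*(j^2 - j - 6) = j*(j - 3)*(j + 2)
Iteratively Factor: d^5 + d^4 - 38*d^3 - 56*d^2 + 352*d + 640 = (d - 5)*(d^4 + 6*d^3 - 8*d^2 - 96*d - 128) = (d - 5)*(d + 4)*(d^3 + 2*d^2 - 16*d - 32) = (d - 5)*(d - 4)*(d + 4)*(d^2 + 6*d + 8) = (d - 5)*(d - 4)*(d + 2)*(d + 4)*(d + 4)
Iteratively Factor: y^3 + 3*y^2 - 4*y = (y - 1)*(y^2 + 4*y) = y*(y - 1)*(y + 4)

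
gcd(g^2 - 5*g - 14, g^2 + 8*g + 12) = g + 2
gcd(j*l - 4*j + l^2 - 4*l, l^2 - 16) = l - 4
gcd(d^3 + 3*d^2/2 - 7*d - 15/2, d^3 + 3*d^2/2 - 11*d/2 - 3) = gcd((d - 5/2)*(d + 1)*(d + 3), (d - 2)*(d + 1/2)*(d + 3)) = d + 3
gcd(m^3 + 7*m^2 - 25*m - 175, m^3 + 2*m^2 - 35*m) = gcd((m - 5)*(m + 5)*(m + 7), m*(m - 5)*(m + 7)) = m^2 + 2*m - 35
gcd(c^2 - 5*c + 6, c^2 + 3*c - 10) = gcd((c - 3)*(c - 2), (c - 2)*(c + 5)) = c - 2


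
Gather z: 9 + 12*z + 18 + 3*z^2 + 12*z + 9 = 3*z^2 + 24*z + 36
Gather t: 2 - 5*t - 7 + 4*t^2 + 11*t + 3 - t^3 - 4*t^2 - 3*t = -t^3 + 3*t - 2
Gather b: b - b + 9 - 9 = 0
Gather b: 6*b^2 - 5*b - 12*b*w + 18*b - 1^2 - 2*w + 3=6*b^2 + b*(13 - 12*w) - 2*w + 2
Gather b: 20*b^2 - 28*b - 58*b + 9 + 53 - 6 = 20*b^2 - 86*b + 56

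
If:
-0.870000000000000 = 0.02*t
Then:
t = -43.50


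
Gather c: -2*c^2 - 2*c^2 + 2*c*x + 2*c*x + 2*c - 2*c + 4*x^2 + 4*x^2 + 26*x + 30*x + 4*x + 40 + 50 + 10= -4*c^2 + 4*c*x + 8*x^2 + 60*x + 100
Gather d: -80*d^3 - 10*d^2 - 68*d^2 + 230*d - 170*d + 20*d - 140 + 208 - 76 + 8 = -80*d^3 - 78*d^2 + 80*d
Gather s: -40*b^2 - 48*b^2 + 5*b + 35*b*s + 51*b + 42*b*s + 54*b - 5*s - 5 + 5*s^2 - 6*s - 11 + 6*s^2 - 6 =-88*b^2 + 110*b + 11*s^2 + s*(77*b - 11) - 22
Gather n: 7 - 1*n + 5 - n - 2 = 10 - 2*n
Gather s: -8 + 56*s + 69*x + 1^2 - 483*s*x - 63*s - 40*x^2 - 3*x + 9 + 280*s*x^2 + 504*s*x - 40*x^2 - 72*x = s*(280*x^2 + 21*x - 7) - 80*x^2 - 6*x + 2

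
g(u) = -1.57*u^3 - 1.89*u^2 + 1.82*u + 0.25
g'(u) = -4.71*u^2 - 3.78*u + 1.82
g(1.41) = -5.34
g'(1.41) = -12.87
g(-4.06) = 66.78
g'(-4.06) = -60.47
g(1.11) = -2.21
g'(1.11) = -8.18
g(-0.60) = -1.18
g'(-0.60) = 2.39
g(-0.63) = -1.25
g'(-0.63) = 2.33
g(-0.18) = -0.13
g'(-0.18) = 2.35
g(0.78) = -0.23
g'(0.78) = -3.99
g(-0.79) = -1.59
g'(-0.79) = 1.87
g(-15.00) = 4846.45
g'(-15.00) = -1001.23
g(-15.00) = 4846.45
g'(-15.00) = -1001.23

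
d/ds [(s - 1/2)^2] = 2*s - 1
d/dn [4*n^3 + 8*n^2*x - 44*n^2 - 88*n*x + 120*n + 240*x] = 12*n^2 + 16*n*x - 88*n - 88*x + 120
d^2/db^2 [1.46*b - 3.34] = 0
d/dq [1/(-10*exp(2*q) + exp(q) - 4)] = (20*exp(q) - 1)*exp(q)/(10*exp(2*q) - exp(q) + 4)^2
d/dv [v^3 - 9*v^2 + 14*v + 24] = 3*v^2 - 18*v + 14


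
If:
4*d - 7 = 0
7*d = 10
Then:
No Solution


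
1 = 1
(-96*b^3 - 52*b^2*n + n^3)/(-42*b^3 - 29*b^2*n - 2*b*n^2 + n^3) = (48*b^2 + 2*b*n - n^2)/(21*b^2 + 4*b*n - n^2)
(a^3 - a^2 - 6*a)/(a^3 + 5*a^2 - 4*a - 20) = a*(a - 3)/(a^2 + 3*a - 10)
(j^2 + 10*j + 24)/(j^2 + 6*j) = (j + 4)/j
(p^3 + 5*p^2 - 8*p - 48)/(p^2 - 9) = (p^2 + 8*p + 16)/(p + 3)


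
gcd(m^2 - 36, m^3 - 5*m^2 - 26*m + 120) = m - 6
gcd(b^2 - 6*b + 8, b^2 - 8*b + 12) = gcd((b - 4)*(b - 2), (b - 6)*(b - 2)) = b - 2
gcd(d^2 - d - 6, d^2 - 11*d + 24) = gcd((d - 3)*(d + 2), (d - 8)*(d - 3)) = d - 3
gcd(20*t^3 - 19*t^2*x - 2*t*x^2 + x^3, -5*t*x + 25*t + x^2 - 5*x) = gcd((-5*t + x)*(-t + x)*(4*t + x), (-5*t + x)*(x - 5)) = -5*t + x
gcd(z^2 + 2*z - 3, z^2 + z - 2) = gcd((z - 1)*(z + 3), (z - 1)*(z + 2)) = z - 1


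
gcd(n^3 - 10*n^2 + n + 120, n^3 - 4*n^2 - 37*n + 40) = n - 8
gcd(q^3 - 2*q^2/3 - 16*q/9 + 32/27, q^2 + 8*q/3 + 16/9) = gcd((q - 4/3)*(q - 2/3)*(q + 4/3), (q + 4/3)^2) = q + 4/3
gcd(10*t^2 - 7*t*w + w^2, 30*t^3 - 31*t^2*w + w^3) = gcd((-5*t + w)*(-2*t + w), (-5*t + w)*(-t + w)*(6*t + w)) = 5*t - w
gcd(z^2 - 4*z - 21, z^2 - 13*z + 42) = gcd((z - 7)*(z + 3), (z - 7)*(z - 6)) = z - 7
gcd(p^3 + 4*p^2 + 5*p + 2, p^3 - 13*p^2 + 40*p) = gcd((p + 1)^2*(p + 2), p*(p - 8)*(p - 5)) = 1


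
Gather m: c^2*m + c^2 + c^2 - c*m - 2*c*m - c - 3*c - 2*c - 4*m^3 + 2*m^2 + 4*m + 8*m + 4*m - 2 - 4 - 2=2*c^2 - 6*c - 4*m^3 + 2*m^2 + m*(c^2 - 3*c + 16) - 8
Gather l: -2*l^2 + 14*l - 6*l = -2*l^2 + 8*l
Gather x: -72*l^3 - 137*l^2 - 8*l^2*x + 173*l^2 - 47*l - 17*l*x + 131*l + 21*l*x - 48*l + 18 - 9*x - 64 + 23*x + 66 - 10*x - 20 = -72*l^3 + 36*l^2 + 36*l + x*(-8*l^2 + 4*l + 4)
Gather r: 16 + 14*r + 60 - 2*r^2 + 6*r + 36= -2*r^2 + 20*r + 112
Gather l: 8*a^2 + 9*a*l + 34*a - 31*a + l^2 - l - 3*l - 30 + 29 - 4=8*a^2 + 3*a + l^2 + l*(9*a - 4) - 5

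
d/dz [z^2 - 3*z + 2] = 2*z - 3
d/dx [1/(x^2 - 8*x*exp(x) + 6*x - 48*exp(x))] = 2*(4*x*exp(x) - x + 28*exp(x) - 3)/(x^2 - 8*x*exp(x) + 6*x - 48*exp(x))^2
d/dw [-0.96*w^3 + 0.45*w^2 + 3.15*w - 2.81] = -2.88*w^2 + 0.9*w + 3.15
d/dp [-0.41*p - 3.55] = -0.410000000000000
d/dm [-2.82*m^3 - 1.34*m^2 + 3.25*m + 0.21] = -8.46*m^2 - 2.68*m + 3.25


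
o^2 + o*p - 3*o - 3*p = (o - 3)*(o + p)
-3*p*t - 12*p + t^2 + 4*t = (-3*p + t)*(t + 4)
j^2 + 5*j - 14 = (j - 2)*(j + 7)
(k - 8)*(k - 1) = k^2 - 9*k + 8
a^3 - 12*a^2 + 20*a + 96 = (a - 8)*(a - 6)*(a + 2)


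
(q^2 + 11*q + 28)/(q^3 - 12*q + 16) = (q + 7)/(q^2 - 4*q + 4)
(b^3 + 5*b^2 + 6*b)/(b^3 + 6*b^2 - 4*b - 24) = b*(b + 3)/(b^2 + 4*b - 12)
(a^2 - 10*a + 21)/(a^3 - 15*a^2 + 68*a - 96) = (a - 7)/(a^2 - 12*a + 32)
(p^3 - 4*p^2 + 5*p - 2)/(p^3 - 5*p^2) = (p^3 - 4*p^2 + 5*p - 2)/(p^2*(p - 5))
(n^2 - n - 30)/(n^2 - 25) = (n - 6)/(n - 5)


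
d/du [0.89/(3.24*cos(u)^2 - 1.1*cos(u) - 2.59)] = (5.7672*cos(u) - 0.979)*sin(u)/(-3.24*cos(u)^2 + 1.1*cos(u) + 2.59)^2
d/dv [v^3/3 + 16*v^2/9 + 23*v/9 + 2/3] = v^2 + 32*v/9 + 23/9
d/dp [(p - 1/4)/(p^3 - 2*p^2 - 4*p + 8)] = (-8*p^2 - 5*p - 14)/(4*(p^5 - 2*p^4 - 8*p^3 + 16*p^2 + 16*p - 32))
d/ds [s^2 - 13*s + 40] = 2*s - 13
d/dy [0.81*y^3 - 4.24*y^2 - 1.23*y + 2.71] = 2.43*y^2 - 8.48*y - 1.23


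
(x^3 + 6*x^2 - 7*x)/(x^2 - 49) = x*(x - 1)/(x - 7)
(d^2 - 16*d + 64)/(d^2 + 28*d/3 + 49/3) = 3*(d^2 - 16*d + 64)/(3*d^2 + 28*d + 49)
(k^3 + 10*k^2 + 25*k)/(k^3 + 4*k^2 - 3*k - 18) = k*(k^2 + 10*k + 25)/(k^3 + 4*k^2 - 3*k - 18)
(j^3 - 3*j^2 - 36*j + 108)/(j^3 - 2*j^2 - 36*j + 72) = (j - 3)/(j - 2)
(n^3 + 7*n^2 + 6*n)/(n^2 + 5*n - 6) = n*(n + 1)/(n - 1)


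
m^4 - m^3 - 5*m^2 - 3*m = m*(m - 3)*(m + 1)^2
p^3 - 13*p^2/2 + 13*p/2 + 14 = (p - 4)*(p - 7/2)*(p + 1)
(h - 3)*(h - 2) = h^2 - 5*h + 6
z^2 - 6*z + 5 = (z - 5)*(z - 1)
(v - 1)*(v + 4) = v^2 + 3*v - 4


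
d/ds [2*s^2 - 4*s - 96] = 4*s - 4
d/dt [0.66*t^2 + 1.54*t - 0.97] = 1.32*t + 1.54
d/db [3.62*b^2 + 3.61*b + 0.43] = 7.24*b + 3.61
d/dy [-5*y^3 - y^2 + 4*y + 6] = -15*y^2 - 2*y + 4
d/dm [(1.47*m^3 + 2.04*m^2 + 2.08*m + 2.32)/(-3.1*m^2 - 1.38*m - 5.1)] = (-4.557*m^4 - 4.0572*m^3 - 18.8582*m^2 - 6.424*m - 7.4064)/(9.61*m^4 + 8.556*m^3 + 33.5244*m^2 + 14.076*m + 26.01)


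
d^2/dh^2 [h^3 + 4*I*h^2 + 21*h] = 6*h + 8*I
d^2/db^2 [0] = 0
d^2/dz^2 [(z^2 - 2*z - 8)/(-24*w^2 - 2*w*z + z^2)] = 2*(4*(w - z)^2*(-z^2 + 2*z + 8) - (24*w^2 + 2*w*z - z^2)^2 + (24*w^2 + 2*w*z - z^2)*(-z^2 + 2*z + 4*(w - z)*(z - 1) + 8))/(24*w^2 + 2*w*z - z^2)^3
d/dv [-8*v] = -8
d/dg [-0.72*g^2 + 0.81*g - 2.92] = 0.81 - 1.44*g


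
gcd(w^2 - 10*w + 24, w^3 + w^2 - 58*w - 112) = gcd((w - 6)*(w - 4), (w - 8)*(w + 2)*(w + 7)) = 1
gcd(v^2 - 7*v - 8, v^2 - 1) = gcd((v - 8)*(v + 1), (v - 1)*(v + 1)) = v + 1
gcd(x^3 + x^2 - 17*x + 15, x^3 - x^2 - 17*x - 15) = 1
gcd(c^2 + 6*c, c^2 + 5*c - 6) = c + 6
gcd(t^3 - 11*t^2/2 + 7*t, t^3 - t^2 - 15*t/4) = t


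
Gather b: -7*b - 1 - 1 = -7*b - 2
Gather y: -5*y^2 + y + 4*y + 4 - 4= -5*y^2 + 5*y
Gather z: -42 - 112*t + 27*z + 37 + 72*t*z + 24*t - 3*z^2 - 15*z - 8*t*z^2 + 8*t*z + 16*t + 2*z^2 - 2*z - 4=-72*t + z^2*(-8*t - 1) + z*(80*t + 10) - 9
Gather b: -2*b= -2*b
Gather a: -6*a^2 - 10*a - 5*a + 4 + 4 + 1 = -6*a^2 - 15*a + 9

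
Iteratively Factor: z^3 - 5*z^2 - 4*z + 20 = (z - 2)*(z^2 - 3*z - 10) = (z - 2)*(z + 2)*(z - 5)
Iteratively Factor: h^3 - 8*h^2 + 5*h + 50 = (h - 5)*(h^2 - 3*h - 10) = (h - 5)*(h + 2)*(h - 5)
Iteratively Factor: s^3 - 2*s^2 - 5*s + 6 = (s + 2)*(s^2 - 4*s + 3) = (s - 3)*(s + 2)*(s - 1)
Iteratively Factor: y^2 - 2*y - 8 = (y - 4)*(y + 2)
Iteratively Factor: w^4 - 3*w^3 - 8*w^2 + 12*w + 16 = (w + 1)*(w^3 - 4*w^2 - 4*w + 16) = (w - 2)*(w + 1)*(w^2 - 2*w - 8) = (w - 2)*(w + 1)*(w + 2)*(w - 4)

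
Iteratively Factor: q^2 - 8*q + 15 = (q - 3)*(q - 5)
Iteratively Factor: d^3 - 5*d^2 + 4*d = (d)*(d^2 - 5*d + 4) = d*(d - 1)*(d - 4)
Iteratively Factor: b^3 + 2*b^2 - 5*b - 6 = (b + 1)*(b^2 + b - 6) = (b + 1)*(b + 3)*(b - 2)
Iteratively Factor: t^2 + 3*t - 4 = (t - 1)*(t + 4)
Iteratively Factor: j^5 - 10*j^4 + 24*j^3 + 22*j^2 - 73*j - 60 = (j - 4)*(j^4 - 6*j^3 + 22*j + 15) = (j - 4)*(j + 1)*(j^3 - 7*j^2 + 7*j + 15) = (j - 5)*(j - 4)*(j + 1)*(j^2 - 2*j - 3) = (j - 5)*(j - 4)*(j - 3)*(j + 1)*(j + 1)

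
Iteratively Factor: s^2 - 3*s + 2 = (s - 1)*(s - 2)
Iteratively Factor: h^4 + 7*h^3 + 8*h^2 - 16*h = (h + 4)*(h^3 + 3*h^2 - 4*h) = (h + 4)^2*(h^2 - h) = (h - 1)*(h + 4)^2*(h)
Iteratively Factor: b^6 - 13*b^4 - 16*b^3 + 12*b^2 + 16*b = (b - 4)*(b^5 + 4*b^4 + 3*b^3 - 4*b^2 - 4*b) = (b - 4)*(b + 2)*(b^4 + 2*b^3 - b^2 - 2*b) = b*(b - 4)*(b + 2)*(b^3 + 2*b^2 - b - 2) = b*(b - 4)*(b + 1)*(b + 2)*(b^2 + b - 2) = b*(b - 4)*(b + 1)*(b + 2)^2*(b - 1)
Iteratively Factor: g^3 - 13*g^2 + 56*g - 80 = (g - 4)*(g^2 - 9*g + 20) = (g - 5)*(g - 4)*(g - 4)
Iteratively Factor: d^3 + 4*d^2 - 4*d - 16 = (d - 2)*(d^2 + 6*d + 8) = (d - 2)*(d + 4)*(d + 2)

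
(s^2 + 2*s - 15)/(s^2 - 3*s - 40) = (s - 3)/(s - 8)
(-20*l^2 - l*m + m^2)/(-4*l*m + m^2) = (20*l^2 + l*m - m^2)/(m*(4*l - m))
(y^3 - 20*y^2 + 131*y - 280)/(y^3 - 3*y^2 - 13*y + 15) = (y^2 - 15*y + 56)/(y^2 + 2*y - 3)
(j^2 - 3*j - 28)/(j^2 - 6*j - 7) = (j + 4)/(j + 1)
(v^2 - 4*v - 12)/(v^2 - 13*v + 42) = (v + 2)/(v - 7)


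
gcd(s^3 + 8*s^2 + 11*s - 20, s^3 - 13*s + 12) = s^2 + 3*s - 4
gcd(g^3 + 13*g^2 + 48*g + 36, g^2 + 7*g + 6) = g^2 + 7*g + 6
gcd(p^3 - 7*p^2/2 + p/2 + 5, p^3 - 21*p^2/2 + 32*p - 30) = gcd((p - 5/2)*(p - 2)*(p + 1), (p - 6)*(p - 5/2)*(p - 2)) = p^2 - 9*p/2 + 5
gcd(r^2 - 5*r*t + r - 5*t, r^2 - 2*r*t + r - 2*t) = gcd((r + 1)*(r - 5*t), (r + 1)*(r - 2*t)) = r + 1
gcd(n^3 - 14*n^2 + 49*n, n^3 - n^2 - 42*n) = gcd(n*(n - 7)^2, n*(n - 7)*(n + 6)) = n^2 - 7*n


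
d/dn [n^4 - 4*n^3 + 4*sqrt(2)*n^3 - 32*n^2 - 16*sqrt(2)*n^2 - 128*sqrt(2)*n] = 4*n^3 - 12*n^2 + 12*sqrt(2)*n^2 - 64*n - 32*sqrt(2)*n - 128*sqrt(2)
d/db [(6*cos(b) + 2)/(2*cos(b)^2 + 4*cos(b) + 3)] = 2*(6*cos(b)^2 + 4*cos(b) - 5)*sin(b)/(4*cos(b) + cos(2*b) + 4)^2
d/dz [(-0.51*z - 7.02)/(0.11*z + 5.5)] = (-0.223608*z - 11.1804)/(0.11*z + 5.5)^3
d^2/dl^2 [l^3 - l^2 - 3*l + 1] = 6*l - 2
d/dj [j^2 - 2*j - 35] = 2*j - 2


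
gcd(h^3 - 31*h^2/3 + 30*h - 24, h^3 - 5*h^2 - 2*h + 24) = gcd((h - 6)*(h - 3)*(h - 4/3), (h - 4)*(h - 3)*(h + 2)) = h - 3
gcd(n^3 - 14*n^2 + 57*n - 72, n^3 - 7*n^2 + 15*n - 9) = n^2 - 6*n + 9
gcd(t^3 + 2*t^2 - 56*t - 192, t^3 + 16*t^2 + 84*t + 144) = t^2 + 10*t + 24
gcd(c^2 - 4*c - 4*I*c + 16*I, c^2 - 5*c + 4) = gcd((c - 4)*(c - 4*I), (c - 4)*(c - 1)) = c - 4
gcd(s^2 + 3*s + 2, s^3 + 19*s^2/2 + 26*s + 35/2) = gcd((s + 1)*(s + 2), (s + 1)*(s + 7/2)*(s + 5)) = s + 1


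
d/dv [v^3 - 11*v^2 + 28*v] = 3*v^2 - 22*v + 28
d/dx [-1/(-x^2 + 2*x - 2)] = 2*(1 - x)/(x^2 - 2*x + 2)^2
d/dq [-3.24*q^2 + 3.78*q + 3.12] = 3.78 - 6.48*q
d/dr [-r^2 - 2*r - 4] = -2*r - 2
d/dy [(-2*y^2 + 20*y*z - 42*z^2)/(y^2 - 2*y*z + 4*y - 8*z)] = 4*((-y + 5*z)*(y^2 - 2*y*z + 4*y - 8*z) + (y - z + 2)*(y^2 - 10*y*z + 21*z^2))/(y^2 - 2*y*z + 4*y - 8*z)^2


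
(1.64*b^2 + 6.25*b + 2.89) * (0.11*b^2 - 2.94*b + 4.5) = 0.1804*b^4 - 4.1341*b^3 - 10.6771*b^2 + 19.6284*b + 13.005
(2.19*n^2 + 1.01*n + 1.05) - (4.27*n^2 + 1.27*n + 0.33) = -2.08*n^2 - 0.26*n + 0.72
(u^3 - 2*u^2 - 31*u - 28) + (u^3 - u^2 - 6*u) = 2*u^3 - 3*u^2 - 37*u - 28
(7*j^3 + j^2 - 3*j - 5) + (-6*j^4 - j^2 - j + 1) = -6*j^4 + 7*j^3 - 4*j - 4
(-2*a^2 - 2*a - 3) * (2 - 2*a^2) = 4*a^4 + 4*a^3 + 2*a^2 - 4*a - 6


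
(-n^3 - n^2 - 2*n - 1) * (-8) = 8*n^3 + 8*n^2 + 16*n + 8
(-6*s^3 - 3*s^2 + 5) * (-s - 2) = 6*s^4 + 15*s^3 + 6*s^2 - 5*s - 10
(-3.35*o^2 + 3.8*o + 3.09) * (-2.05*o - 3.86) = 6.8675*o^3 + 5.141*o^2 - 21.0025*o - 11.9274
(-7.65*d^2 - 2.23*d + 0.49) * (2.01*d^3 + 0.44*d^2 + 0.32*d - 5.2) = -15.3765*d^5 - 7.8483*d^4 - 2.4443*d^3 + 39.282*d^2 + 11.7528*d - 2.548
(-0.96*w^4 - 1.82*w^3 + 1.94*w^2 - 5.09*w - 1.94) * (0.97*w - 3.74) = -0.9312*w^5 + 1.825*w^4 + 8.6886*w^3 - 12.1929*w^2 + 17.1548*w + 7.2556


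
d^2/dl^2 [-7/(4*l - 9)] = -224/(4*l - 9)^3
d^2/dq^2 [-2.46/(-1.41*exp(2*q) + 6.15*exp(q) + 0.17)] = ((15.129 - 13.8744*exp(q))*(-1.41*exp(2*q) + 6.15*exp(q) + 0.17) - 2.46*(2.82*exp(q) - 6.15)*(5.64*exp(q) - 12.3)*exp(q))*exp(q)/(-1.41*exp(2*q) + 6.15*exp(q) + 0.17)^3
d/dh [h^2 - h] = 2*h - 1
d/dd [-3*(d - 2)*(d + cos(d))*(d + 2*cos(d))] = 3*(d - 2)*(d + cos(d))*(2*sin(d) - 1) + 3*(d - 2)*(d + 2*cos(d))*(sin(d) - 1) - 3*(d + cos(d))*(d + 2*cos(d))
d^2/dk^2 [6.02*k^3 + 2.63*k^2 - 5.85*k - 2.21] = 36.12*k + 5.26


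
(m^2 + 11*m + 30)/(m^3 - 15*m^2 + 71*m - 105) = (m^2 + 11*m + 30)/(m^3 - 15*m^2 + 71*m - 105)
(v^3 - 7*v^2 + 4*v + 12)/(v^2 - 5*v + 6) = (v^2 - 5*v - 6)/(v - 3)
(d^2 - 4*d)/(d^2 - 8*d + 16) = d/(d - 4)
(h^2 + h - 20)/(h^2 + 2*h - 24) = (h + 5)/(h + 6)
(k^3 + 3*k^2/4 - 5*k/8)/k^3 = 1 + 3/(4*k) - 5/(8*k^2)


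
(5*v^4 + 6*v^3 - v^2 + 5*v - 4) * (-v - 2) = -5*v^5 - 16*v^4 - 11*v^3 - 3*v^2 - 6*v + 8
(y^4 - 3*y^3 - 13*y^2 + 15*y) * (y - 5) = y^5 - 8*y^4 + 2*y^3 + 80*y^2 - 75*y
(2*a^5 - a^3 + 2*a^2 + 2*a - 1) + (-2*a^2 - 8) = 2*a^5 - a^3 + 2*a - 9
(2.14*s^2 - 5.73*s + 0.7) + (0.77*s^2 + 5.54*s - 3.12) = 2.91*s^2 - 0.19*s - 2.42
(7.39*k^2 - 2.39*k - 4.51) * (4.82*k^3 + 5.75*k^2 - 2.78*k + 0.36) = 35.6198*k^5 + 30.9727*k^4 - 56.0249*k^3 - 16.6279*k^2 + 11.6774*k - 1.6236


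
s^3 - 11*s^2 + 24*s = s*(s - 8)*(s - 3)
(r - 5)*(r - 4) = r^2 - 9*r + 20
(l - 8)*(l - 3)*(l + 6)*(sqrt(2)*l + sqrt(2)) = sqrt(2)*l^4 - 4*sqrt(2)*l^3 - 47*sqrt(2)*l^2 + 102*sqrt(2)*l + 144*sqrt(2)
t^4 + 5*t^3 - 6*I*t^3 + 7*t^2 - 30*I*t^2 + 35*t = t*(t + 5)*(t - 7*I)*(t + I)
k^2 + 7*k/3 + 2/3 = (k + 1/3)*(k + 2)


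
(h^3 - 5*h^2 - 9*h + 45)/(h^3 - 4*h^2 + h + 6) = (h^2 - 2*h - 15)/(h^2 - h - 2)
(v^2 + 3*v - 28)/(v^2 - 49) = (v - 4)/(v - 7)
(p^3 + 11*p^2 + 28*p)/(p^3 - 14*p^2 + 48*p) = (p^2 + 11*p + 28)/(p^2 - 14*p + 48)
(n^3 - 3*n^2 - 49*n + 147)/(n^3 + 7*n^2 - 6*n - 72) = (n^2 - 49)/(n^2 + 10*n + 24)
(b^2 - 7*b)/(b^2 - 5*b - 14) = b/(b + 2)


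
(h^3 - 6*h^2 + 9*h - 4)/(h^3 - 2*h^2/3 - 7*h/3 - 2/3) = 3*(-h^3 + 6*h^2 - 9*h + 4)/(-3*h^3 + 2*h^2 + 7*h + 2)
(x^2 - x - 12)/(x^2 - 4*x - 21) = (x - 4)/(x - 7)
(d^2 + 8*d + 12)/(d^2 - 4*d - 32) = (d^2 + 8*d + 12)/(d^2 - 4*d - 32)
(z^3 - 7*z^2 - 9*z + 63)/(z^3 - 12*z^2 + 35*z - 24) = (z^2 - 4*z - 21)/(z^2 - 9*z + 8)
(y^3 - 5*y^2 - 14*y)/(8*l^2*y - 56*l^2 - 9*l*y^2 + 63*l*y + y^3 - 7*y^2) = y*(y + 2)/(8*l^2 - 9*l*y + y^2)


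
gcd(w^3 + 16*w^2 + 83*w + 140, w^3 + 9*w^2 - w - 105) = w^2 + 12*w + 35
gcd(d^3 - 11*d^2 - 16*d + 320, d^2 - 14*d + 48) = d - 8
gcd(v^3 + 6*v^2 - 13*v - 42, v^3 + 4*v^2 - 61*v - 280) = v + 7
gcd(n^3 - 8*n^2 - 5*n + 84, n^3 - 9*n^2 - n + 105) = n^2 - 4*n - 21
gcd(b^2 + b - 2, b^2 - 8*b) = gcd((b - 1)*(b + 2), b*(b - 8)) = 1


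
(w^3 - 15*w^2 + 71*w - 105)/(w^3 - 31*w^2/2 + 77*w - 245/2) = 2*(w - 3)/(2*w - 7)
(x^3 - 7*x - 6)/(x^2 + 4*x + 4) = (x^2 - 2*x - 3)/(x + 2)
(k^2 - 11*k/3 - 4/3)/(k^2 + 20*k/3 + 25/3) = (3*k^2 - 11*k - 4)/(3*k^2 + 20*k + 25)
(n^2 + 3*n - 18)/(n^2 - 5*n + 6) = (n + 6)/(n - 2)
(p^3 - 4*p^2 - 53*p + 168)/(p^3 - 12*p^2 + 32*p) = (p^2 + 4*p - 21)/(p*(p - 4))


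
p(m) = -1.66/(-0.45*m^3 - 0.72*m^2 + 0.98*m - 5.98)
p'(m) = -1.66*(1.35*m^2 + 1.44*m - 0.98)/(-0.45*m^3 - 0.72*m^2 + 0.98*m - 5.98)^2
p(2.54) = 0.11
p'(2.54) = -0.08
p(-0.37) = 0.26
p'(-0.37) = 0.05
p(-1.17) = 0.22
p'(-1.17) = 0.02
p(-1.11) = 0.23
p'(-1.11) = 0.03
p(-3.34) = 3.20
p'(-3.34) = -57.27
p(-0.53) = 0.25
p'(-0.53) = 0.05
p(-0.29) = 0.26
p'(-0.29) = 0.05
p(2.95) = 0.08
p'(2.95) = -0.06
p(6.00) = 0.01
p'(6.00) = -0.01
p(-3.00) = 0.51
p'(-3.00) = -1.08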